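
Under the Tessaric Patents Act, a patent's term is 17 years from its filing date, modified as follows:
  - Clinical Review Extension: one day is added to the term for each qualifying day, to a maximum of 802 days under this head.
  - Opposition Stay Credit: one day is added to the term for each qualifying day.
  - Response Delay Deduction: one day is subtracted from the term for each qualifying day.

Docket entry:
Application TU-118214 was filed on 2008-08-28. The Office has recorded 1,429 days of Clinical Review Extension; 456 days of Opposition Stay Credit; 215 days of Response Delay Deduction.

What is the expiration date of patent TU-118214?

2028-07-06

Base term: filing date + 17 years → 28 August 2025.
Clinical Review Extension: 1429 days claimed exceeds the 802-day cap, so +802 days → 8 November 2027.
Opposition Stay Credit: +456 days → 6 February 2029.
Response Delay Deduction: −215 days → 6 July 2028.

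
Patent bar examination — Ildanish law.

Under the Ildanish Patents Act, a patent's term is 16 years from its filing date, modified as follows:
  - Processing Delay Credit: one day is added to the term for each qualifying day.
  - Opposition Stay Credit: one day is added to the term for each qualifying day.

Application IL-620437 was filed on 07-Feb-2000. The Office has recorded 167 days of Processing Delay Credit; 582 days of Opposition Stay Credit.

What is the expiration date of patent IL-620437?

Base term: filing date + 16 years → 7 February 2016.
Processing Delay Credit: +167 days → 23 July 2016.
Opposition Stay Credit: +582 days → 25 February 2018.

February 25, 2018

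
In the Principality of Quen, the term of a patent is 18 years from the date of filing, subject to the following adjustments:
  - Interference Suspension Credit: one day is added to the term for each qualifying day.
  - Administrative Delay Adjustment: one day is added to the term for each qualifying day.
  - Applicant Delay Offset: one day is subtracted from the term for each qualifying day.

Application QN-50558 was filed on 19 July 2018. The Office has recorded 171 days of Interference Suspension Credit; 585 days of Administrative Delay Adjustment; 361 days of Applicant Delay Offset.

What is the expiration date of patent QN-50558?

Base term: filing date + 18 years → 19 July 2036.
Interference Suspension Credit: +171 days → 6 January 2037.
Administrative Delay Adjustment: +585 days → 14 August 2038.
Applicant Delay Offset: −361 days → 18 August 2037.

2037-08-18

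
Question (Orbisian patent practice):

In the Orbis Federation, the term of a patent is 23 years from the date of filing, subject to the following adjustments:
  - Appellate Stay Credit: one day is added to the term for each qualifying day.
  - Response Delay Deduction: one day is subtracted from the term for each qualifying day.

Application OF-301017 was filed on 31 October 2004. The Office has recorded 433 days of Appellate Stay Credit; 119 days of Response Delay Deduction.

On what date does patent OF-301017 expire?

2028-09-09

Base term: filing date + 23 years → 31 October 2027.
Appellate Stay Credit: +433 days → 6 January 2029.
Response Delay Deduction: −119 days → 9 September 2028.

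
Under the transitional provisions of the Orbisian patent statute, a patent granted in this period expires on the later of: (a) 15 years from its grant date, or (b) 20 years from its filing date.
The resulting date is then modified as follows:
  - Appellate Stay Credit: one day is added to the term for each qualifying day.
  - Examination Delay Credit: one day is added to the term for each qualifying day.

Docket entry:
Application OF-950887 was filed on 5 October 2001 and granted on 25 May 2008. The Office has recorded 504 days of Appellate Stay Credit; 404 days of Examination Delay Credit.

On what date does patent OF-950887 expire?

November 18, 2025

(a) grant + 15 years → 25 May 2023.
(b) filing + 20 years → 5 October 2021.
Later of the two: 25 May 2023.
Appellate Stay Credit: +504 days → 10 October 2024.
Examination Delay Credit: +404 days → 18 November 2025.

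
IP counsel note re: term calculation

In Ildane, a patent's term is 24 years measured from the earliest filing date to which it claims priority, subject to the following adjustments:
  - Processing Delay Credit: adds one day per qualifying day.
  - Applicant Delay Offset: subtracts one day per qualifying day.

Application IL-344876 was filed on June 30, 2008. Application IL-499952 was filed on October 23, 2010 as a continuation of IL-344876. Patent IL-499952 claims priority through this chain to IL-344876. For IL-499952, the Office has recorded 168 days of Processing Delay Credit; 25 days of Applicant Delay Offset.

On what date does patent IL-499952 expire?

November 20, 2032

Earliest priority filing: 30 June 2008.
Base term: 30 June 2008 + 24 years → 30 June 2032.
Processing Delay Credit: +168 days → 15 December 2032.
Applicant Delay Offset: −25 days → 20 November 2032.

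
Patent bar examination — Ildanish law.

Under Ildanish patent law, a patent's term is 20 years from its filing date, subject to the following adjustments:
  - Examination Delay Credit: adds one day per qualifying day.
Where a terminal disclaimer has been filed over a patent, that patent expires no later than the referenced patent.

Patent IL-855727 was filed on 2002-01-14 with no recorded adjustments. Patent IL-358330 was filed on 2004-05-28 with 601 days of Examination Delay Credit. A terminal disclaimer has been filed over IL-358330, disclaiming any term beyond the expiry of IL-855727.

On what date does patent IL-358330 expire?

Natural term of IL-358330:
  Base: filing + 20 years → 28 May 2024.
  Examination Delay Credit: +601 days → 19 January 2026.
Expiry of referenced patent IL-855727:
  Base: filing + 20 years → 14 January 2022.
Terminal disclaimer: IL-358330 expires on the earlier of 19 January 2026 and 14 January 2022.

January 14, 2022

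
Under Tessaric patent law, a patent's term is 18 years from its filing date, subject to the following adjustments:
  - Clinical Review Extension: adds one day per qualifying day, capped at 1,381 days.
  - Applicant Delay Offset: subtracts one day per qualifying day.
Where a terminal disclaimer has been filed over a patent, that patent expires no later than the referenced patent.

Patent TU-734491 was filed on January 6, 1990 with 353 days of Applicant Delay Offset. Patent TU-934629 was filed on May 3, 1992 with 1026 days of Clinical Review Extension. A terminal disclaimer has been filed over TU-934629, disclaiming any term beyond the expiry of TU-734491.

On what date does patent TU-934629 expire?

2007-01-18

Natural term of TU-934629:
  Base: filing + 18 years → 3 May 2010.
  Clinical Review Extension: 1026 days (within the 1381-day cap) → +1026 days → 22 February 2013.
Expiry of referenced patent TU-734491:
  Base: filing + 18 years → 6 January 2008.
  Applicant Delay Offset: −353 days → 18 January 2007.
Terminal disclaimer: TU-934629 expires on the earlier of 22 February 2013 and 18 January 2007.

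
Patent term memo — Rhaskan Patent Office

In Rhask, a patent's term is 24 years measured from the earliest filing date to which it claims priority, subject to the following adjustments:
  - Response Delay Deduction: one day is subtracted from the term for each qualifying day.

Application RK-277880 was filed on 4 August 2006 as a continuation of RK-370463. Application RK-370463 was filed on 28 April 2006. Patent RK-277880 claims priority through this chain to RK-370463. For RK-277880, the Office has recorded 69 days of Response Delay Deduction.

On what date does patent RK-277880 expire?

Earliest priority filing: 28 April 2006.
Base term: 28 April 2006 + 24 years → 28 April 2030.
Response Delay Deduction: −69 days → 18 February 2030.

2030-02-18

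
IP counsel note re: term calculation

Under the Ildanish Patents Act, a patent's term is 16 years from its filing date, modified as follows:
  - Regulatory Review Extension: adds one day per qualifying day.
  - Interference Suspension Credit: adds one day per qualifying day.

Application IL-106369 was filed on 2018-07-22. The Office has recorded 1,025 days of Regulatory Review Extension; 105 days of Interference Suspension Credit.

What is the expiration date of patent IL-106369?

Base term: filing date + 16 years → 22 July 2034.
Regulatory Review Extension: +1025 days → 12 May 2037.
Interference Suspension Credit: +105 days → 25 August 2037.

2037-08-25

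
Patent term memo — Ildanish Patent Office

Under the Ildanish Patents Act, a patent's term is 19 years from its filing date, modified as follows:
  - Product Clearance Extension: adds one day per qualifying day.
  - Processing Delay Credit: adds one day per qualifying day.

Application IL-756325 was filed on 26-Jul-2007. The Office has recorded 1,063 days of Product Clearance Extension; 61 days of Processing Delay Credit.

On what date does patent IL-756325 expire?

Base term: filing date + 19 years → 26 July 2026.
Product Clearance Extension: +1063 days → 23 June 2029.
Processing Delay Credit: +61 days → 23 August 2029.

2029-08-23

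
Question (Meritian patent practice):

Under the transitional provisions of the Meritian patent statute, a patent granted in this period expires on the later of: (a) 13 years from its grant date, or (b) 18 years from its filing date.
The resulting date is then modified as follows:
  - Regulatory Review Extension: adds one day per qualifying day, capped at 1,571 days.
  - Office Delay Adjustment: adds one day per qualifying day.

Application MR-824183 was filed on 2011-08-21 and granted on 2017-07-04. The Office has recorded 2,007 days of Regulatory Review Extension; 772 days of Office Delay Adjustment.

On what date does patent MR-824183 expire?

(a) grant + 13 years → 4 July 2030.
(b) filing + 18 years → 21 August 2029.
Later of the two: 4 July 2030.
Regulatory Review Extension: 2007 days claimed exceeds the 1571-day cap, so +1571 days → 22 October 2034.
Office Delay Adjustment: +772 days → 2 December 2036.

December 2, 2036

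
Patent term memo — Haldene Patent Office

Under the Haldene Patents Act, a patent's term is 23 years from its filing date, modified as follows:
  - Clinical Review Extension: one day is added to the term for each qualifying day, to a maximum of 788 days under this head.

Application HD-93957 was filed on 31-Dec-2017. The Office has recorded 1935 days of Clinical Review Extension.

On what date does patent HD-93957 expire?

February 27, 2043

Base term: filing date + 23 years → 31 December 2040.
Clinical Review Extension: 1935 days claimed exceeds the 788-day cap, so +788 days → 27 February 2043.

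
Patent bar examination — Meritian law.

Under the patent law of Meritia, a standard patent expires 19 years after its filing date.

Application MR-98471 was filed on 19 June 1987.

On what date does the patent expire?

2006-06-19

Filing date + 19 years → 19 June 2006.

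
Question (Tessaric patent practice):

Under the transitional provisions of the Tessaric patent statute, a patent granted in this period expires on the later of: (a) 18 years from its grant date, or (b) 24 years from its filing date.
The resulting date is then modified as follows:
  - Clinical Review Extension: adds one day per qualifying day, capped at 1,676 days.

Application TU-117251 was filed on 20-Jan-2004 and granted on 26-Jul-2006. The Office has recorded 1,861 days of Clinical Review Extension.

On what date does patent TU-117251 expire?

(a) grant + 18 years → 26 July 2024.
(b) filing + 24 years → 20 January 2028.
Later of the two: 20 January 2028.
Clinical Review Extension: 1861 days claimed exceeds the 1676-day cap, so +1676 days → 22 August 2032.

August 22, 2032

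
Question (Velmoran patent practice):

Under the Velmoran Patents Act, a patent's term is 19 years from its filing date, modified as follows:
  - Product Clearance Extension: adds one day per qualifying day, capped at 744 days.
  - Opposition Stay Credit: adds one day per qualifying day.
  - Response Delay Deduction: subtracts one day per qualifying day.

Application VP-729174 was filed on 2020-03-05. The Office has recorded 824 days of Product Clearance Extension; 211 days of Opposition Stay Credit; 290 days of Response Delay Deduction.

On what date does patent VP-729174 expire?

2040-12-29

Base term: filing date + 19 years → 5 March 2039.
Product Clearance Extension: 824 days claimed exceeds the 744-day cap, so +744 days → 18 March 2041.
Opposition Stay Credit: +211 days → 15 October 2041.
Response Delay Deduction: −290 days → 29 December 2040.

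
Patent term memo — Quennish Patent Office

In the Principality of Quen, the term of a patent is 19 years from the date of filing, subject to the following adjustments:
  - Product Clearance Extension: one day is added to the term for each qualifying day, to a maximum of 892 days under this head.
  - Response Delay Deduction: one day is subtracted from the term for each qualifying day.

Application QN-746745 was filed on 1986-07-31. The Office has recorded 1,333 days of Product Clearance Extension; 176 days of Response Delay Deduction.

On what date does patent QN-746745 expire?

2007-07-17

Base term: filing date + 19 years → 31 July 2005.
Product Clearance Extension: 1333 days claimed exceeds the 892-day cap, so +892 days → 9 January 2008.
Response Delay Deduction: −176 days → 17 July 2007.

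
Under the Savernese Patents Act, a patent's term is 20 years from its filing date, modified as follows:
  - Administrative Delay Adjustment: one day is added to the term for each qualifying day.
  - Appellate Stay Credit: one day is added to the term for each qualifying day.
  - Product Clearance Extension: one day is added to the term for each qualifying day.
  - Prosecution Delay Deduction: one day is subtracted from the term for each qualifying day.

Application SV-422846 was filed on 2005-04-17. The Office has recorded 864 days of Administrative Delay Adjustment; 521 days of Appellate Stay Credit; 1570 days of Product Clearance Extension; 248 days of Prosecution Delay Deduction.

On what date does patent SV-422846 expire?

September 14, 2032

Base term: filing date + 20 years → 17 April 2025.
Administrative Delay Adjustment: +864 days → 29 August 2027.
Appellate Stay Credit: +521 days → 31 January 2029.
Product Clearance Extension: +1570 days → 20 May 2033.
Prosecution Delay Deduction: −248 days → 14 September 2032.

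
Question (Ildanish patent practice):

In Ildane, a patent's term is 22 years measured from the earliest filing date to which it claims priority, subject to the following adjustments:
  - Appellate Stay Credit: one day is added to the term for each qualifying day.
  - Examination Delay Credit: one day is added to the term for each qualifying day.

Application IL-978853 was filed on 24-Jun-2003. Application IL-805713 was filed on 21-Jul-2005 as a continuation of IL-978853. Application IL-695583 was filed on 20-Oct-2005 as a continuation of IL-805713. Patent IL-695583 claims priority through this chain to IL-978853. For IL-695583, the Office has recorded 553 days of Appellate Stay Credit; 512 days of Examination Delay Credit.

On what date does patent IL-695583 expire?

Earliest priority filing: 24 June 2003.
Base term: 24 June 2003 + 22 years → 24 June 2025.
Appellate Stay Credit: +553 days → 29 December 2026.
Examination Delay Credit: +512 days → 24 May 2028.

2028-05-24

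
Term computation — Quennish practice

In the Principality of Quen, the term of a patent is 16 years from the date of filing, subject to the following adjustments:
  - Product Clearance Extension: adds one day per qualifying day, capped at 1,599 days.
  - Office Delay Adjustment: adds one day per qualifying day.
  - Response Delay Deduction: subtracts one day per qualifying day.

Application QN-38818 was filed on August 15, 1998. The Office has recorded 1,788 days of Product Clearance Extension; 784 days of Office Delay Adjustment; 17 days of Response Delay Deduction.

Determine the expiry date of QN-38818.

2021-02-05

Base term: filing date + 16 years → 15 August 2014.
Product Clearance Extension: 1788 days claimed exceeds the 1599-day cap, so +1599 days → 31 December 2018.
Office Delay Adjustment: +784 days → 22 February 2021.
Response Delay Deduction: −17 days → 5 February 2021.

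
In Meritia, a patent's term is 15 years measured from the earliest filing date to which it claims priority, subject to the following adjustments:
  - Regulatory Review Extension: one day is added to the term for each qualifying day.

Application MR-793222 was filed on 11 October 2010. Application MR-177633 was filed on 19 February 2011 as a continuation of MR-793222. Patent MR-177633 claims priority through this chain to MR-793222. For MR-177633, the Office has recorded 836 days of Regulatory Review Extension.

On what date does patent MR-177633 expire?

2028-01-25

Earliest priority filing: 11 October 2010.
Base term: 11 October 2010 + 15 years → 11 October 2025.
Regulatory Review Extension: +836 days → 25 January 2028.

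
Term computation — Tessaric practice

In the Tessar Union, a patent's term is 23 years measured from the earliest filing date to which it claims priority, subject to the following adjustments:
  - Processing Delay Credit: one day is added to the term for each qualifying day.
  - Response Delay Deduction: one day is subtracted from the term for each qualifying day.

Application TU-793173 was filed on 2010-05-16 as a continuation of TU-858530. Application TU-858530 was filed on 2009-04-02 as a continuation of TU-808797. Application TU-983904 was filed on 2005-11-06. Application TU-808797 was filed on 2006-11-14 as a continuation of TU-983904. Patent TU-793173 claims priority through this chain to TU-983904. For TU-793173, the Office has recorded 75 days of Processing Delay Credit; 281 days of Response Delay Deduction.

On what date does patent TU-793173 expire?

Earliest priority filing: 6 November 2005.
Base term: 6 November 2005 + 23 years → 6 November 2028.
Processing Delay Credit: +75 days → 20 January 2029.
Response Delay Deduction: −281 days → 14 April 2028.

April 14, 2028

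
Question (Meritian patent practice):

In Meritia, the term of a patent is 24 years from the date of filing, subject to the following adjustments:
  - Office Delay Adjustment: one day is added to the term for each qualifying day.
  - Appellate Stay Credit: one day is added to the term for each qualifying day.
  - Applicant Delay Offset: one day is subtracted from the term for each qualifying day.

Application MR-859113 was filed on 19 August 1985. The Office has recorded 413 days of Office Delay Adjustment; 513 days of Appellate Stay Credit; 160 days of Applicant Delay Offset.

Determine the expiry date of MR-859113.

Base term: filing date + 24 years → 19 August 2009.
Office Delay Adjustment: +413 days → 6 October 2010.
Appellate Stay Credit: +513 days → 2 March 2012.
Applicant Delay Offset: −160 days → 24 September 2011.

September 24, 2011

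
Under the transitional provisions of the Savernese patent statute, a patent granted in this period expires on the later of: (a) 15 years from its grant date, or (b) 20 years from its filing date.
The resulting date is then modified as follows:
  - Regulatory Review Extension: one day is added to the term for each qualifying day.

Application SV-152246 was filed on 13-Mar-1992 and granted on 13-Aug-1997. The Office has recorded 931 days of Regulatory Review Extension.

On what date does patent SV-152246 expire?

(a) grant + 15 years → 13 August 2012.
(b) filing + 20 years → 13 March 2012.
Later of the two: 13 August 2012.
Regulatory Review Extension: +931 days → 2 March 2015.

2015-03-02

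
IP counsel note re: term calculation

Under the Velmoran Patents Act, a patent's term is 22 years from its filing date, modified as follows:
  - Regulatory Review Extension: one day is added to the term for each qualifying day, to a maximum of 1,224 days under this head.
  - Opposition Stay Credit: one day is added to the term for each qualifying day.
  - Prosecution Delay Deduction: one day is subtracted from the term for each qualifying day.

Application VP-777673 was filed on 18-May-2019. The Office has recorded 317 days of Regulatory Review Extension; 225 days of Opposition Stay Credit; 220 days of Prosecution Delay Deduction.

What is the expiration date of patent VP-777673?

Base term: filing date + 22 years → 18 May 2041.
Regulatory Review Extension: 317 days (within the 1224-day cap) → +317 days → 31 March 2042.
Opposition Stay Credit: +225 days → 11 November 2042.
Prosecution Delay Deduction: −220 days → 5 April 2042.

April 5, 2042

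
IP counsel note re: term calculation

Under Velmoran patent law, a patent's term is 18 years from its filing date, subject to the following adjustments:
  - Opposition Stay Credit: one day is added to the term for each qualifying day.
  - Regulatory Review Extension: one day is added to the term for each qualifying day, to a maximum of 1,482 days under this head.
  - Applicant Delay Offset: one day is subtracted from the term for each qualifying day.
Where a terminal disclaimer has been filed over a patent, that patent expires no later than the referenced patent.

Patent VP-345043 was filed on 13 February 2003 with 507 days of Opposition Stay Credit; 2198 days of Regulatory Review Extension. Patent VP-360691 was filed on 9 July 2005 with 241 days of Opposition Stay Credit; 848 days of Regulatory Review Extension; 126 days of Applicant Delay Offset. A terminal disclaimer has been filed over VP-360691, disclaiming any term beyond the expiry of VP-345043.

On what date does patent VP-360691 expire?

Natural term of VP-360691:
  Base: filing + 18 years → 9 July 2023.
  Opposition Stay Credit: +241 days → 6 March 2024.
  Regulatory Review Extension: 848 days (within the 1482-day cap) → +848 days → 2 July 2026.
  Applicant Delay Offset: −126 days → 26 February 2026.
Expiry of referenced patent VP-345043:
  Base: filing + 18 years → 13 February 2021.
  Opposition Stay Credit: +507 days → 5 July 2022.
  Regulatory Review Extension: 2198 days claimed exceeds the 1482-day cap, so +1482 days → 26 July 2026.
Terminal disclaimer: VP-360691 expires on the earlier of 26 February 2026 and 26 July 2026.

2026-02-26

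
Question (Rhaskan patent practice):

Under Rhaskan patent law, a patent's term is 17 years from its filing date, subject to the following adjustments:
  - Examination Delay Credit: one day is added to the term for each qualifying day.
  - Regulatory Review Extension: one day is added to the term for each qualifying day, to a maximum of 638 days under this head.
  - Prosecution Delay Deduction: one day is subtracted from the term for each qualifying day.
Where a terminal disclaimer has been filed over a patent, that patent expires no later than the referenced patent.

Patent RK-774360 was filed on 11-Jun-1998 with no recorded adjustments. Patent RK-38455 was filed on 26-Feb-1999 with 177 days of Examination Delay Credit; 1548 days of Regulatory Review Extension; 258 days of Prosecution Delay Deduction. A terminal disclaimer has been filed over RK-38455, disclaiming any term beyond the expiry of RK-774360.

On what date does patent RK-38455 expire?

Natural term of RK-38455:
  Base: filing + 17 years → 26 February 2016.
  Examination Delay Credit: +177 days → 21 August 2016.
  Regulatory Review Extension: 1548 days claimed exceeds the 638-day cap, so +638 days → 21 May 2018.
  Prosecution Delay Deduction: −258 days → 5 September 2017.
Expiry of referenced patent RK-774360:
  Base: filing + 17 years → 11 June 2015.
Terminal disclaimer: RK-38455 expires on the earlier of 5 September 2017 and 11 June 2015.

2015-06-11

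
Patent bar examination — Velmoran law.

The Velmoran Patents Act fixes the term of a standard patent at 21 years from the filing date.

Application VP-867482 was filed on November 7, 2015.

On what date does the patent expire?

2036-11-07

Filing date + 21 years → 7 November 2036.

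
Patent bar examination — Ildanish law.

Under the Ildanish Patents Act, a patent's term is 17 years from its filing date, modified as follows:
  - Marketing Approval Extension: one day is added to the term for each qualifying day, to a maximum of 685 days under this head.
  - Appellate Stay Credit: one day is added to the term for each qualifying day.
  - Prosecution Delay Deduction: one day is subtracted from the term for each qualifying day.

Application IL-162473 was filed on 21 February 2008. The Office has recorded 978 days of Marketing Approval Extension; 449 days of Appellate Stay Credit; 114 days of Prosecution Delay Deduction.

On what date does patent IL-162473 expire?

Base term: filing date + 17 years → 21 February 2025.
Marketing Approval Extension: 978 days claimed exceeds the 685-day cap, so +685 days → 7 January 2027.
Appellate Stay Credit: +449 days → 31 March 2028.
Prosecution Delay Deduction: −114 days → 8 December 2027.

December 8, 2027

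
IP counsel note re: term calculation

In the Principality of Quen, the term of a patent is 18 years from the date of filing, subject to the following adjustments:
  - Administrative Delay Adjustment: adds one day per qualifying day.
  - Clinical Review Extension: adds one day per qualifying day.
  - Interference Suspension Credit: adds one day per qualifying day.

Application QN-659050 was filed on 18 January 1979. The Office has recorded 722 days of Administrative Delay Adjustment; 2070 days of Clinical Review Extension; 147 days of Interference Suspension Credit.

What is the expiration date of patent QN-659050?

2005-02-04

Base term: filing date + 18 years → 18 January 1997.
Administrative Delay Adjustment: +722 days → 10 January 1999.
Clinical Review Extension: +2070 days → 10 September 2004.
Interference Suspension Credit: +147 days → 4 February 2005.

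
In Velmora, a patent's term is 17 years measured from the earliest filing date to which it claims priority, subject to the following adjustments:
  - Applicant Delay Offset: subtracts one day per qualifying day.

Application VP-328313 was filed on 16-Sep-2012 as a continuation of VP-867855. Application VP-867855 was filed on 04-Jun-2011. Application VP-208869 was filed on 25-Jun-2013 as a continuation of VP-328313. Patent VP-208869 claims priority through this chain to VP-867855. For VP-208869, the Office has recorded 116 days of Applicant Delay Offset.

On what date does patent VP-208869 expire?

February 9, 2028

Earliest priority filing: 4 June 2011.
Base term: 4 June 2011 + 17 years → 4 June 2028.
Applicant Delay Offset: −116 days → 9 February 2028.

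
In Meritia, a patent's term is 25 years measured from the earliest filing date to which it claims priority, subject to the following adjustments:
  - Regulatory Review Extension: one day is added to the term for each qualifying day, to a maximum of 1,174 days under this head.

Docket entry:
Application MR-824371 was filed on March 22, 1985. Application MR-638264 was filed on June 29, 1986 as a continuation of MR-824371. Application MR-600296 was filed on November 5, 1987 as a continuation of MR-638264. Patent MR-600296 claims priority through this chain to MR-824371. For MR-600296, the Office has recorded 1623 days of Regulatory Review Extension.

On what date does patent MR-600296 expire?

Earliest priority filing: 22 March 1985.
Base term: 22 March 1985 + 25 years → 22 March 2010.
Regulatory Review Extension: 1623 days claimed exceeds the 1174-day cap, so +1174 days → 8 June 2013.

June 8, 2013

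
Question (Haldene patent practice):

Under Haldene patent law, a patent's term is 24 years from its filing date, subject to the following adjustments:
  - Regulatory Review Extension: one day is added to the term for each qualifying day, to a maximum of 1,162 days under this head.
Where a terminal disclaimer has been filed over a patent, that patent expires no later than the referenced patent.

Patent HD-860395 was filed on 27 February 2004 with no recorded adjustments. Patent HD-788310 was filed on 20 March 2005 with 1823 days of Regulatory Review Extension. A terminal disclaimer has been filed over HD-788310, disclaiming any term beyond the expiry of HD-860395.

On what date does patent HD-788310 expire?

2028-02-27

Natural term of HD-788310:
  Base: filing + 24 years → 20 March 2029.
  Regulatory Review Extension: 1823 days claimed exceeds the 1162-day cap, so +1162 days → 25 May 2032.
Expiry of referenced patent HD-860395:
  Base: filing + 24 years → 27 February 2028.
Terminal disclaimer: HD-788310 expires on the earlier of 25 May 2032 and 27 February 2028.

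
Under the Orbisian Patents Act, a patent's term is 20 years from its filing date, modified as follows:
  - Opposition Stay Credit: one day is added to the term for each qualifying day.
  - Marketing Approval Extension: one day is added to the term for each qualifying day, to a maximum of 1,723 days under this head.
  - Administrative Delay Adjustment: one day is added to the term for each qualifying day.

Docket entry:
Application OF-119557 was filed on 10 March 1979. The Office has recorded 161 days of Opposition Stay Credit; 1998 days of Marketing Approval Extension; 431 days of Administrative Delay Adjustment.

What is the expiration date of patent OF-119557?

July 11, 2005

Base term: filing date + 20 years → 10 March 1999.
Opposition Stay Credit: +161 days → 18 August 1999.
Marketing Approval Extension: 1998 days claimed exceeds the 1723-day cap, so +1723 days → 6 May 2004.
Administrative Delay Adjustment: +431 days → 11 July 2005.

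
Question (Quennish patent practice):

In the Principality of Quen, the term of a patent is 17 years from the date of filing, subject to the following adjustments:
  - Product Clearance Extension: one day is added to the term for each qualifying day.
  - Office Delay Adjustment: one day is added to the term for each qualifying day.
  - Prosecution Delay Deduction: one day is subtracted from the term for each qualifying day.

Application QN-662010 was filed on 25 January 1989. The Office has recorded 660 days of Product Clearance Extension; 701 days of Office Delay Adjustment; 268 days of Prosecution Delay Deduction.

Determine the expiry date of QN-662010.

January 22, 2009

Base term: filing date + 17 years → 25 January 2006.
Product Clearance Extension: +660 days → 16 November 2007.
Office Delay Adjustment: +701 days → 17 October 2009.
Prosecution Delay Deduction: −268 days → 22 January 2009.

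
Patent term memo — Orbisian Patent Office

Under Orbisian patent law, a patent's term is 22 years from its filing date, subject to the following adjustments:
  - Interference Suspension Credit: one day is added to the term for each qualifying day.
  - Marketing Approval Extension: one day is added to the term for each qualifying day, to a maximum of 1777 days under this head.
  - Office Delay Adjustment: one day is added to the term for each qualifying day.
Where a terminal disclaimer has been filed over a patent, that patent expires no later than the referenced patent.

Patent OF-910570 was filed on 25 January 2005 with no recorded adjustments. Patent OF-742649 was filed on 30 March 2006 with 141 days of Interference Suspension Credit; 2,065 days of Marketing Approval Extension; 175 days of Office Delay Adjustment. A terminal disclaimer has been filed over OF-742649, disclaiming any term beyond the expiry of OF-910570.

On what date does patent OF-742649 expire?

January 25, 2027

Natural term of OF-742649:
  Base: filing + 22 years → 30 March 2028.
  Interference Suspension Credit: +141 days → 18 August 2028.
  Marketing Approval Extension: 2065 days claimed exceeds the 1777-day cap, so +1777 days → 30 June 2033.
  Office Delay Adjustment: +175 days → 22 December 2033.
Expiry of referenced patent OF-910570:
  Base: filing + 22 years → 25 January 2027.
Terminal disclaimer: OF-742649 expires on the earlier of 22 December 2033 and 25 January 2027.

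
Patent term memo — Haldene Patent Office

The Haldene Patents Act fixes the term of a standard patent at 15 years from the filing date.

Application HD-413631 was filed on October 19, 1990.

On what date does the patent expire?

Filing date + 15 years → 19 October 2005.

October 19, 2005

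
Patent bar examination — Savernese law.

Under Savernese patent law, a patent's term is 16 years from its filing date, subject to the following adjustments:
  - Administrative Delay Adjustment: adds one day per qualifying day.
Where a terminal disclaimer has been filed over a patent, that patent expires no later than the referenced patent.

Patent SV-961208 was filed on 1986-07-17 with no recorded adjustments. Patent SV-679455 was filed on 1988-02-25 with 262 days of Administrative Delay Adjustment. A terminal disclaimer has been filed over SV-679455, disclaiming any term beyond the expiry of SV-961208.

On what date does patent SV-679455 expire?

2002-07-17

Natural term of SV-679455:
  Base: filing + 16 years → 25 February 2004.
  Administrative Delay Adjustment: +262 days → 13 November 2004.
Expiry of referenced patent SV-961208:
  Base: filing + 16 years → 17 July 2002.
Terminal disclaimer: SV-679455 expires on the earlier of 13 November 2004 and 17 July 2002.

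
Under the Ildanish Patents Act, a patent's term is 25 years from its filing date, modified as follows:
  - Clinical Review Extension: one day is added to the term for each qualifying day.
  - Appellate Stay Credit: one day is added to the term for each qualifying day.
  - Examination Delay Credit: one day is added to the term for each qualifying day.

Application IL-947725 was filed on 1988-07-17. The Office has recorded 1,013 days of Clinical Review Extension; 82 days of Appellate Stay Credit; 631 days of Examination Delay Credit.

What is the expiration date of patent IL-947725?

Base term: filing date + 25 years → 17 July 2013.
Clinical Review Extension: +1013 days → 25 April 2016.
Appellate Stay Credit: +82 days → 16 July 2016.
Examination Delay Credit: +631 days → 8 April 2018.

2018-04-08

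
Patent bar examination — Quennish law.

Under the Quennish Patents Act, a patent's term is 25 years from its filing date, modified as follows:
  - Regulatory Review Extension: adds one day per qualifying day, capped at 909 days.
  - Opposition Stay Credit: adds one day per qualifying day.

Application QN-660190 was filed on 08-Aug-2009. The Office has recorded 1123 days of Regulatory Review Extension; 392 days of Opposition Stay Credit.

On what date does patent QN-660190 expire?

March 1, 2038

Base term: filing date + 25 years → 8 August 2034.
Regulatory Review Extension: 1123 days claimed exceeds the 909-day cap, so +909 days → 2 February 2037.
Opposition Stay Credit: +392 days → 1 March 2038.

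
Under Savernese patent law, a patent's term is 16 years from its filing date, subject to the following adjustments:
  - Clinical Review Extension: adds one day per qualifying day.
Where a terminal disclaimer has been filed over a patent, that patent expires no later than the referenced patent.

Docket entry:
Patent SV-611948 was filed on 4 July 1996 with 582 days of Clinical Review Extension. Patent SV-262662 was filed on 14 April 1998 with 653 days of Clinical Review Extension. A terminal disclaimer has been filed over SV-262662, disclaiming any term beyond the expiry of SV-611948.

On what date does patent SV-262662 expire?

February 6, 2014

Natural term of SV-262662:
  Base: filing + 16 years → 14 April 2014.
  Clinical Review Extension: +653 days → 27 January 2016.
Expiry of referenced patent SV-611948:
  Base: filing + 16 years → 4 July 2012.
  Clinical Review Extension: +582 days → 6 February 2014.
Terminal disclaimer: SV-262662 expires on the earlier of 27 January 2016 and 6 February 2014.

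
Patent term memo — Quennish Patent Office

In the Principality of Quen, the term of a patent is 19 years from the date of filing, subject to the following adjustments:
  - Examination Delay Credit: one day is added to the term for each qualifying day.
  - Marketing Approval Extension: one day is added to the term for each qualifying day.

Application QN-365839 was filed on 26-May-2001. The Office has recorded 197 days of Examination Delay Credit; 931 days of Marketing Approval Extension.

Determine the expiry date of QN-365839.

June 28, 2023

Base term: filing date + 19 years → 26 May 2020.
Examination Delay Credit: +197 days → 9 December 2020.
Marketing Approval Extension: +931 days → 28 June 2023.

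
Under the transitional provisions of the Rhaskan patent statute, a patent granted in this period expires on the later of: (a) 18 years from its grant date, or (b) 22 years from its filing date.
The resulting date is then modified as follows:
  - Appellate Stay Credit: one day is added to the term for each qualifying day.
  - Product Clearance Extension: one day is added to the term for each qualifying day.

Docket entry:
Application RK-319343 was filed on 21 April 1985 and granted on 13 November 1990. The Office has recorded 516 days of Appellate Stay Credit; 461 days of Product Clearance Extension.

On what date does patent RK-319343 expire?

2011-07-18

(a) grant + 18 years → 13 November 2008.
(b) filing + 22 years → 21 April 2007.
Later of the two: 13 November 2008.
Appellate Stay Credit: +516 days → 13 April 2010.
Product Clearance Extension: +461 days → 18 July 2011.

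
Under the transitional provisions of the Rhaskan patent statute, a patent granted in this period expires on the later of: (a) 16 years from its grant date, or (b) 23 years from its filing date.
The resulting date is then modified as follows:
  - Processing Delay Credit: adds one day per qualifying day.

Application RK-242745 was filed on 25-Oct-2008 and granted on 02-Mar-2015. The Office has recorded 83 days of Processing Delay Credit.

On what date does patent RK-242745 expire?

2032-01-16

(a) grant + 16 years → 2 March 2031.
(b) filing + 23 years → 25 October 2031.
Later of the two: 25 October 2031.
Processing Delay Credit: +83 days → 16 January 2032.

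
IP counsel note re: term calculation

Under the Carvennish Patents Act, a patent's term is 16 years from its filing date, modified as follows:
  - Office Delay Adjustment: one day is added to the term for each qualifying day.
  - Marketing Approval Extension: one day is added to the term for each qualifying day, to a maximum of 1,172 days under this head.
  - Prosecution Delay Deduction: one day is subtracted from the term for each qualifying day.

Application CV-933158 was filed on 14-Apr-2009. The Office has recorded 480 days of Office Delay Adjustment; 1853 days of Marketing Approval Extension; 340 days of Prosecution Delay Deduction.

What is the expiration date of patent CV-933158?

Base term: filing date + 16 years → 14 April 2025.
Office Delay Adjustment: +480 days → 7 August 2026.
Marketing Approval Extension: 1853 days claimed exceeds the 1172-day cap, so +1172 days → 22 October 2029.
Prosecution Delay Deduction: −340 days → 16 November 2028.

November 16, 2028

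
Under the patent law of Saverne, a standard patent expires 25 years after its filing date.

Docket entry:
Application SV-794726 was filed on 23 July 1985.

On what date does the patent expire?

July 23, 2010

Filing date + 25 years → 23 July 2010.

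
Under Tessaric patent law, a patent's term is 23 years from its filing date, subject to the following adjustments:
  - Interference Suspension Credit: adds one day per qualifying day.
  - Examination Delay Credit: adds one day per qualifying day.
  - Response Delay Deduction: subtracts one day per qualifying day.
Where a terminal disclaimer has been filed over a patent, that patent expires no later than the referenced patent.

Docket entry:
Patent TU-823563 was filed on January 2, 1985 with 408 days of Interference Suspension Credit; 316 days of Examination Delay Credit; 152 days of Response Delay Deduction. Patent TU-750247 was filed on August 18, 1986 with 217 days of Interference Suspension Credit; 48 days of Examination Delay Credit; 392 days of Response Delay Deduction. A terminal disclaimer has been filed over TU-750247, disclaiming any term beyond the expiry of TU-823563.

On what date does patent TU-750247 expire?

Natural term of TU-750247:
  Base: filing + 23 years → 18 August 2009.
  Interference Suspension Credit: +217 days → 23 March 2010.
  Examination Delay Credit: +48 days → 10 May 2010.
  Response Delay Deduction: −392 days → 13 April 2009.
Expiry of referenced patent TU-823563:
  Base: filing + 23 years → 2 January 2008.
  Interference Suspension Credit: +408 days → 13 February 2009.
  Examination Delay Credit: +316 days → 26 December 2009.
  Response Delay Deduction: −152 days → 27 July 2009.
Terminal disclaimer: TU-750247 expires on the earlier of 13 April 2009 and 27 July 2009.

April 13, 2009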